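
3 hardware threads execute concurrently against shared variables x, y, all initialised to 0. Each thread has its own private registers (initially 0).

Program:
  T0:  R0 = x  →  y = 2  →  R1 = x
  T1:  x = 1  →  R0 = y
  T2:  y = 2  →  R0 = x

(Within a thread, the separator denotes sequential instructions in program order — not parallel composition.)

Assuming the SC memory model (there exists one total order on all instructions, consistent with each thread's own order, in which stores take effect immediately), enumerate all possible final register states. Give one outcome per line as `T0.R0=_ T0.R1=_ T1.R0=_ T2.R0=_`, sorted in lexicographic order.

outcome vector order: (T0.R0,T0.R1,T1.R0,T2.R0)
|SC outcomes| = 8

T0.R0=0 T0.R1=0 T1.R0=2 T2.R0=0
T0.R0=0 T0.R1=0 T1.R0=2 T2.R0=1
T0.R0=0 T0.R1=1 T1.R0=0 T2.R0=1
T0.R0=0 T0.R1=1 T1.R0=2 T2.R0=0
T0.R0=0 T0.R1=1 T1.R0=2 T2.R0=1
T0.R0=1 T0.R1=1 T1.R0=0 T2.R0=1
T0.R0=1 T0.R1=1 T1.R0=2 T2.R0=0
T0.R0=1 T0.R1=1 T1.R0=2 T2.R0=1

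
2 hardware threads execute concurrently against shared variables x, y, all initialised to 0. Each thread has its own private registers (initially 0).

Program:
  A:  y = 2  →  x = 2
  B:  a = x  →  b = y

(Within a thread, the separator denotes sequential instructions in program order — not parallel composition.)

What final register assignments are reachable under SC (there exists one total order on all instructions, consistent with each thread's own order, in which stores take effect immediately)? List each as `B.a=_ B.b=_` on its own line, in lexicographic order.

outcome vector order: (B.a,B.b)
|SC outcomes| = 3

B.a=0 B.b=0
B.a=0 B.b=2
B.a=2 B.b=2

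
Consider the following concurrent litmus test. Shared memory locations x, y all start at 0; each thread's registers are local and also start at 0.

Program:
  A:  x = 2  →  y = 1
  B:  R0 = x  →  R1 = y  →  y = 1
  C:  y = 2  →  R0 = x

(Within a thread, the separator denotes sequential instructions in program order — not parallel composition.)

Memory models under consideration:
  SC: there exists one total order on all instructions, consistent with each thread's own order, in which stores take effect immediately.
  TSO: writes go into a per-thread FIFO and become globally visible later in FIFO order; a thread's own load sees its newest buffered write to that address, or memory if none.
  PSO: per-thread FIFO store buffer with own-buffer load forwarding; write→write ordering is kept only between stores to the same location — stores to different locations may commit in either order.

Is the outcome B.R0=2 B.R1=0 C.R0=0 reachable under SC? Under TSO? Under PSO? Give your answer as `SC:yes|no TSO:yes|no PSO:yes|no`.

outcome vector order: (B.R0,B.R1,C.R0)
SC: 11 outcomes — {<0 0 0> <0 0 2> <0 1 0> <0 1 2> <0 2 0> <0 2 2> <2 0 2> <2 1 0> <2 1 2> <2 2 0> <2 2 2>}
TSO: 12 outcomes — {<0 0 0> <0 0 2> <0 1 0> <0 1 2> <0 2 0> <0 2 2> <2 0 0> <2 0 2> <2 1 0> <2 1 2> <2 2 0> <2 2 2>}
PSO: 12 outcomes — {<0 0 0> <0 0 2> <0 1 0> <0 1 2> <0 2 0> <0 2 2> <2 0 0> <2 0 2> <2 1 0> <2 1 2> <2 2 0> <2 2 2>}
target <2 0 0> ∈ {TSO,PSO}

SC:no TSO:yes PSO:yes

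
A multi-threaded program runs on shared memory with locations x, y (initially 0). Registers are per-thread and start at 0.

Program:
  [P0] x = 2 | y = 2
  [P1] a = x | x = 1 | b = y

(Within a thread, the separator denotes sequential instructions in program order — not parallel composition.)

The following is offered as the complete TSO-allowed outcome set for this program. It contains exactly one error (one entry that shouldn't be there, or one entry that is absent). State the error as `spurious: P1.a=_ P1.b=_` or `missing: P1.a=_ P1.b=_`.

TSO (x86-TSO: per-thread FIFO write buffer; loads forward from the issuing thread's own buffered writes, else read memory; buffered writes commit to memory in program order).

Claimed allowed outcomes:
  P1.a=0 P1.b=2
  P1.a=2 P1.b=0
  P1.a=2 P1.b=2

outcome vector order: (P1.a,P1.b)
under TSO → <0 0> <0 2> <2 0> <2 2>
TSO∖claimed = {<0 0>}

missing: P1.a=0 P1.b=0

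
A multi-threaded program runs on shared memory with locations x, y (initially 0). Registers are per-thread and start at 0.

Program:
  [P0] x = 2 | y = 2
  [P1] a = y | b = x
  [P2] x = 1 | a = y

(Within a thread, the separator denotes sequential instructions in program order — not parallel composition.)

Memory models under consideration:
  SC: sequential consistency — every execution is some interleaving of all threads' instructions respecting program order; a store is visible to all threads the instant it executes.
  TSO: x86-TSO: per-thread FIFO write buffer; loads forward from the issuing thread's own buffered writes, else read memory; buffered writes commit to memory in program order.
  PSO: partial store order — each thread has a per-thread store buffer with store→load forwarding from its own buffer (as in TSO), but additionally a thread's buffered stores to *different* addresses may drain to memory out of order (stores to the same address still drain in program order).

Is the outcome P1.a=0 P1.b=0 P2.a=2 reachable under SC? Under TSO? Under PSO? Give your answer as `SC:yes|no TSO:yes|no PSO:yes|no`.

SC:yes TSO:yes PSO:yes

outcome vector order: (P1.a,P1.b,P2.a)
under SC → 000; 002; 010; 012; 020; 022; 210; 212; 220; 222
under TSO → 000; 002; 010; 012; 020; 022; 210; 212; 220; 222
under PSO → 000; 002; 010; 012; 020; 022; 200; 202; 210; 212; 220; 222
target 002 ∈ {SC,TSO,PSO}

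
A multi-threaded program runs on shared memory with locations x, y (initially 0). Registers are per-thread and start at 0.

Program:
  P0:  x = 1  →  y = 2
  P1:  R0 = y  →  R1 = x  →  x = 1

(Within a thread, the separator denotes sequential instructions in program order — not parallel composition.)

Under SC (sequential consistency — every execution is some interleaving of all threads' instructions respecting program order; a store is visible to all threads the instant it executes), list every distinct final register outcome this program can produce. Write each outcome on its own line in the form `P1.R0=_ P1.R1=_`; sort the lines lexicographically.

outcome vector order: (P1.R0,P1.R1)
|SC outcomes| = 3

P1.R0=0 P1.R1=0
P1.R0=0 P1.R1=1
P1.R0=2 P1.R1=1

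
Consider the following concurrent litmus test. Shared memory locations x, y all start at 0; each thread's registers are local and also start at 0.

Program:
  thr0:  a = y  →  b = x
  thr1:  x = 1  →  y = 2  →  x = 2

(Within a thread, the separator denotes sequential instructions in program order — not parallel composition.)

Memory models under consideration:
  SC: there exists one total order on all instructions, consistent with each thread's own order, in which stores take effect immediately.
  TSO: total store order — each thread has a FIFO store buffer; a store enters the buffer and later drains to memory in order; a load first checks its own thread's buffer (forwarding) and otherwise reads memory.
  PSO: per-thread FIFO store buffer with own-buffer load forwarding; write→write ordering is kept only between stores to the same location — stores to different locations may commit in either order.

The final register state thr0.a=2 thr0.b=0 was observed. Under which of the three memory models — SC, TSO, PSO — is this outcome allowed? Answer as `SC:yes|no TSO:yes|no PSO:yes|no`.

SC:no TSO:no PSO:yes

outcome vector order: (thr0.a,thr0.b)
SC (5): <0 0>, <0 1>, <0 2>, <2 1>, <2 2>
TSO (5): <0 0>, <0 1>, <0 2>, <2 1>, <2 2>
PSO (6): <0 0>, <0 1>, <0 2>, <2 0>, <2 1>, <2 2>
target <2 0> ∈ {PSO}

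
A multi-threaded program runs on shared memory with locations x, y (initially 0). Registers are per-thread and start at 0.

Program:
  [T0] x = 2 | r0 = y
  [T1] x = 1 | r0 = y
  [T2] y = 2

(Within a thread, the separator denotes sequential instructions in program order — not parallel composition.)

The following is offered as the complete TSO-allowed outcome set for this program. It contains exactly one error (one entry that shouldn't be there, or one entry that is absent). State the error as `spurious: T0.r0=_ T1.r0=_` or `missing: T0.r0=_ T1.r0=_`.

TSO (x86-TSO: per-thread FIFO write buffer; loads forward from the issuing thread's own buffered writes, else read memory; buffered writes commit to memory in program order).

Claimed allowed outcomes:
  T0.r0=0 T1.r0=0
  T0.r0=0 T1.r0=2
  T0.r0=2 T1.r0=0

missing: T0.r0=2 T1.r0=2

outcome vector order: (T0.r0,T1.r0)
under TSO → 00 02 20 22
TSO∖claimed = {22}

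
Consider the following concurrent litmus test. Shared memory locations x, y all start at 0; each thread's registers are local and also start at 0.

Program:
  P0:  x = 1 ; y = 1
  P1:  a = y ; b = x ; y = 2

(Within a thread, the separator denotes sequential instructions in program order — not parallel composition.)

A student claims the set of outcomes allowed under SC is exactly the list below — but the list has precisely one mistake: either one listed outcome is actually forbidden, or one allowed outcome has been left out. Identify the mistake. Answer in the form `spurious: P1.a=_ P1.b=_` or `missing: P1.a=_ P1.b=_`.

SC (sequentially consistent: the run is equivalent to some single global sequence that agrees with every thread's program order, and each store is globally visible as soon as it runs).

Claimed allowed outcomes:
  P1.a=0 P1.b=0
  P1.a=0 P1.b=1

missing: P1.a=1 P1.b=1

outcome vector order: (P1.a,P1.b)
under SC → 0/0, 0/1, 1/1
SC∖claimed = {1/1}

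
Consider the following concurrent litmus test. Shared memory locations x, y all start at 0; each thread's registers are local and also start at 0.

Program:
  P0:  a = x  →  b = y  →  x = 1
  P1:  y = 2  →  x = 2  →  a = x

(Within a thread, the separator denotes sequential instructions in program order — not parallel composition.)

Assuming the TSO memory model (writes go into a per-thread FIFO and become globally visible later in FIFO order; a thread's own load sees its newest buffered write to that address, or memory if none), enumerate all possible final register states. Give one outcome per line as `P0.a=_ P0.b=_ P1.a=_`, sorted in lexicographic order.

outcome vector order: (P0.a,P0.b,P1.a)
|TSO outcomes| = 6

P0.a=0 P0.b=0 P1.a=1
P0.a=0 P0.b=0 P1.a=2
P0.a=0 P0.b=2 P1.a=1
P0.a=0 P0.b=2 P1.a=2
P0.a=2 P0.b=2 P1.a=1
P0.a=2 P0.b=2 P1.a=2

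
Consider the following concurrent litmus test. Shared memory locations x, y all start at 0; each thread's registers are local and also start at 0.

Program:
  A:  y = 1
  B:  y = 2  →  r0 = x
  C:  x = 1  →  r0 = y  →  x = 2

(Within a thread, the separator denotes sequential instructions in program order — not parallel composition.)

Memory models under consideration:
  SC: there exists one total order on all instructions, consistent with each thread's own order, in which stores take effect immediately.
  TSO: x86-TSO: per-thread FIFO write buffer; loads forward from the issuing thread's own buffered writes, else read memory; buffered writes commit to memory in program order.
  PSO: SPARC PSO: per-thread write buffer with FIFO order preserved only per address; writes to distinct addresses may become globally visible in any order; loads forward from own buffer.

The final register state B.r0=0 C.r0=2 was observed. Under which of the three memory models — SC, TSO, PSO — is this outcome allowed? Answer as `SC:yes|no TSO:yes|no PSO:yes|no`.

SC:yes TSO:yes PSO:yes

outcome vector order: (B.r0,C.r0)
under SC → 01 02 10 11 12 20 21 22
under TSO → 00 01 02 10 11 12 20 21 22
under PSO → 00 01 02 10 11 12 20 21 22
target 02 ∈ {SC,TSO,PSO}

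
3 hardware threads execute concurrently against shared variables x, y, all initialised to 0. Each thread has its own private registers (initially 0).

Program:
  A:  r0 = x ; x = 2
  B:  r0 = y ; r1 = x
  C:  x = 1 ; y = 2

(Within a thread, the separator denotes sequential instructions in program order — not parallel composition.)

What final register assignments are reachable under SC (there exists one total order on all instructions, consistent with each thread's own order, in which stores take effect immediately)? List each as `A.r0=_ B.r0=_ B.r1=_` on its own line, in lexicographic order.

outcome vector order: (A.r0,B.r0,B.r1)
|SC outcomes| = 10

A.r0=0 B.r0=0 B.r1=0
A.r0=0 B.r0=0 B.r1=1
A.r0=0 B.r0=0 B.r1=2
A.r0=0 B.r0=2 B.r1=1
A.r0=0 B.r0=2 B.r1=2
A.r0=1 B.r0=0 B.r1=0
A.r0=1 B.r0=0 B.r1=1
A.r0=1 B.r0=0 B.r1=2
A.r0=1 B.r0=2 B.r1=1
A.r0=1 B.r0=2 B.r1=2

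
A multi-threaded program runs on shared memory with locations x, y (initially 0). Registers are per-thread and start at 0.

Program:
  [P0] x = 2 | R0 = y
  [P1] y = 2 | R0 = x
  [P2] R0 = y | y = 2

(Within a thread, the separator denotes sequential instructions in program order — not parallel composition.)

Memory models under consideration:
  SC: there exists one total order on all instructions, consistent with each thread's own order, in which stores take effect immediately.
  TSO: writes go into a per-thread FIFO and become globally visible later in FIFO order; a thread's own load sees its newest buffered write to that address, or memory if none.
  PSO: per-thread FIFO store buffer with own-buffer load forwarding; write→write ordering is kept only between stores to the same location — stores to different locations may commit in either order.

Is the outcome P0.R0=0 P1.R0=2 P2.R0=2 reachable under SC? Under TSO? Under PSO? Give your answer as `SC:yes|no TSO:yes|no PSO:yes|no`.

outcome vector order: (P0.R0,P1.R0,P2.R0)
SC (6): 020 022 200 202 220 222
TSO (8): 000 002 020 022 200 202 220 222
PSO (8): 000 002 020 022 200 202 220 222
target 022 ∈ {SC,TSO,PSO}

SC:yes TSO:yes PSO:yes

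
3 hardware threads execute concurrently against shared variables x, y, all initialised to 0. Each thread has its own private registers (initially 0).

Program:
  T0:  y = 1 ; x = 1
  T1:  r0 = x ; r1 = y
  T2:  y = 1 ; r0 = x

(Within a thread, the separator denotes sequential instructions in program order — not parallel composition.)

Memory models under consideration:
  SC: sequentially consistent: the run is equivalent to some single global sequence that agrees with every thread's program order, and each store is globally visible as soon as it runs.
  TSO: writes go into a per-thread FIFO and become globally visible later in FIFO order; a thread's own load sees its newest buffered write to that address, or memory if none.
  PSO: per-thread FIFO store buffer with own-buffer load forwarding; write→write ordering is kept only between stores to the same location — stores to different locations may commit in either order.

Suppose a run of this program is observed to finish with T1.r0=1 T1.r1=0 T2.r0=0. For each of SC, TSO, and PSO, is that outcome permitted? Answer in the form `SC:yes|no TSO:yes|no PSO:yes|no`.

outcome vector order: (T1.r0,T1.r1,T2.r0)
[SC] allowed = {0/0/0, 0/0/1, 0/1/0, 0/1/1, 1/1/0, 1/1/1}
[TSO] allowed = {0/0/0, 0/0/1, 0/1/0, 0/1/1, 1/1/0, 1/1/1}
[PSO] allowed = {0/0/0, 0/0/1, 0/1/0, 0/1/1, 1/0/0, 1/0/1, 1/1/0, 1/1/1}
target 1/0/0 ∈ {PSO}

SC:no TSO:no PSO:yes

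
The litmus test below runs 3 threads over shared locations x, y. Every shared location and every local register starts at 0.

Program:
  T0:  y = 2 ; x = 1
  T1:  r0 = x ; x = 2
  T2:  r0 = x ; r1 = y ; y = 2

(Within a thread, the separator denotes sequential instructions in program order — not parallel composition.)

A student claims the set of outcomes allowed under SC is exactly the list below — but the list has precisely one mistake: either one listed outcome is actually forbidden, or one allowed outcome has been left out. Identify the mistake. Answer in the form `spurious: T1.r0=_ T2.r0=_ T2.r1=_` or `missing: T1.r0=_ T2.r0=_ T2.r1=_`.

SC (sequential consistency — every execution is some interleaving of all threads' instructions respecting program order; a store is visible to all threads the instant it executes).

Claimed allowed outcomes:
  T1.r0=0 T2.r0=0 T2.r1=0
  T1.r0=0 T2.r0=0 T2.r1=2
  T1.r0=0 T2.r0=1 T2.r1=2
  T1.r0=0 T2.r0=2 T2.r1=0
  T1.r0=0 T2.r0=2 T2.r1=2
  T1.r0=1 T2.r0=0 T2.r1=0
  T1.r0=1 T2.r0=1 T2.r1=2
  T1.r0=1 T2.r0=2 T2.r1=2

outcome vector order: (T1.r0,T2.r0,T2.r1)
under SC → 000, 002, 012, 020, 022, 100, 102, 112, 122
SC∖claimed = {102}

missing: T1.r0=1 T2.r0=0 T2.r1=2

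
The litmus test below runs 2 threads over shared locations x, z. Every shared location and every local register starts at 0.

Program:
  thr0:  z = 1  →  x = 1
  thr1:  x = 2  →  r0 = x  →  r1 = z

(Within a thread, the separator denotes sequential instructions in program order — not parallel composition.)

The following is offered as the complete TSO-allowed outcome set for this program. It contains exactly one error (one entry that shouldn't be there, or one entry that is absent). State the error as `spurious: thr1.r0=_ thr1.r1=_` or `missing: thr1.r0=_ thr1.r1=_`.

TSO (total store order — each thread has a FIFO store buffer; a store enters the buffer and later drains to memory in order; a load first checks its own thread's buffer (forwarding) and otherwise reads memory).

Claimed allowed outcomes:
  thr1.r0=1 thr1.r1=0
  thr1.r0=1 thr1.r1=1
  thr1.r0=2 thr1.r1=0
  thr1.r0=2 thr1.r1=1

outcome vector order: (thr1.r0,thr1.r1)
under TSO → 1/1; 2/0; 2/1
claimed∖TSO = {1/0}

spurious: thr1.r0=1 thr1.r1=0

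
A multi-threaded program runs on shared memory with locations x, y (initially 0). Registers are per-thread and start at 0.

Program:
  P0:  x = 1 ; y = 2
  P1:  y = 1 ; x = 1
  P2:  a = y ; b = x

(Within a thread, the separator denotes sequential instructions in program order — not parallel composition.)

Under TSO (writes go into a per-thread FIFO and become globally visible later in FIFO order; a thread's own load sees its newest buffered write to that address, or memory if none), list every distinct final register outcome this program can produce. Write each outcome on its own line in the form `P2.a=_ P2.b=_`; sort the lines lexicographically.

outcome vector order: (P2.a,P2.b)
|TSO outcomes| = 5

P2.a=0 P2.b=0
P2.a=0 P2.b=1
P2.a=1 P2.b=0
P2.a=1 P2.b=1
P2.a=2 P2.b=1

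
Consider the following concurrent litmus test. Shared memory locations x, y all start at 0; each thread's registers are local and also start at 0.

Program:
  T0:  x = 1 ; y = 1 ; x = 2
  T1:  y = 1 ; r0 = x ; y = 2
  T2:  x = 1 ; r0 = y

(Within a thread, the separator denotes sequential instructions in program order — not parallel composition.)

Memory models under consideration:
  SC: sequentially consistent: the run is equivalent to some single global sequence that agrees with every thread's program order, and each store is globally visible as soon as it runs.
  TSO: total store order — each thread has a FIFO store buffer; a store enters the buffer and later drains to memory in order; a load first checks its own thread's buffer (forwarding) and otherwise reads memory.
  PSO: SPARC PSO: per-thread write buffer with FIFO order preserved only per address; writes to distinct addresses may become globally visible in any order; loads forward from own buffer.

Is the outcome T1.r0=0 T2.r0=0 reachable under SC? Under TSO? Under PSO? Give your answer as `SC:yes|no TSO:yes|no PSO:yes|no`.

SC:no TSO:yes PSO:yes

outcome vector order: (T1.r0,T2.r0)
SC: 8 outcomes — {(0,1) (0,2) (1,0) (1,1) (1,2) (2,0) (2,1) (2,2)}
TSO: 9 outcomes — {(0,0) (0,1) (0,2) (1,0) (1,1) (1,2) (2,0) (2,1) (2,2)}
PSO: 9 outcomes — {(0,0) (0,1) (0,2) (1,0) (1,1) (1,2) (2,0) (2,1) (2,2)}
target (0,0) ∈ {TSO,PSO}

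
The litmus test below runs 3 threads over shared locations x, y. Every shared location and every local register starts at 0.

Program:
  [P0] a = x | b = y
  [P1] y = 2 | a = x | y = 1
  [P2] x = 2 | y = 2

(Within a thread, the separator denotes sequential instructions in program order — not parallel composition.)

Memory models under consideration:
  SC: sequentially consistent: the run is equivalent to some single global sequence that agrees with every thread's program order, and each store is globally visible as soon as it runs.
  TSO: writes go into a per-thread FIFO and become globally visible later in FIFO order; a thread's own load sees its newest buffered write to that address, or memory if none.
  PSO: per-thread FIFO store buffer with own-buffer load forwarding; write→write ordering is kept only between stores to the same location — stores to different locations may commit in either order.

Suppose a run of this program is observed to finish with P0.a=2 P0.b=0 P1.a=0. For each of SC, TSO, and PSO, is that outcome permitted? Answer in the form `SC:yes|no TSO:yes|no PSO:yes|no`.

SC:no TSO:yes PSO:yes

outcome vector order: (P0.a,P0.b,P1.a)
SC (11): (0,0,0) (0,0,2) (0,1,0) (0,1,2) (0,2,0) (0,2,2) (2,0,2) (2,1,0) (2,1,2) (2,2,0) (2,2,2)
TSO (12): (0,0,0) (0,0,2) (0,1,0) (0,1,2) (0,2,0) (0,2,2) (2,0,0) (2,0,2) (2,1,0) (2,1,2) (2,2,0) (2,2,2)
PSO (12): (0,0,0) (0,0,2) (0,1,0) (0,1,2) (0,2,0) (0,2,2) (2,0,0) (2,0,2) (2,1,0) (2,1,2) (2,2,0) (2,2,2)
target (2,0,0) ∈ {TSO,PSO}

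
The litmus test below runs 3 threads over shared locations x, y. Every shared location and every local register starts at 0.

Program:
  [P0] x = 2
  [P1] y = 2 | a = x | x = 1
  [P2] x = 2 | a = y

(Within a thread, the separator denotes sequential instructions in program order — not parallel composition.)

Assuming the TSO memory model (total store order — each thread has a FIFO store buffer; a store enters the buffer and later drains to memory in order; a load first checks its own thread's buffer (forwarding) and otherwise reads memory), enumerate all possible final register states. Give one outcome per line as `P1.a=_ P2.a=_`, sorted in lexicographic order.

P1.a=0 P2.a=0
P1.a=0 P2.a=2
P1.a=2 P2.a=0
P1.a=2 P2.a=2

outcome vector order: (P1.a,P2.a)
|TSO outcomes| = 4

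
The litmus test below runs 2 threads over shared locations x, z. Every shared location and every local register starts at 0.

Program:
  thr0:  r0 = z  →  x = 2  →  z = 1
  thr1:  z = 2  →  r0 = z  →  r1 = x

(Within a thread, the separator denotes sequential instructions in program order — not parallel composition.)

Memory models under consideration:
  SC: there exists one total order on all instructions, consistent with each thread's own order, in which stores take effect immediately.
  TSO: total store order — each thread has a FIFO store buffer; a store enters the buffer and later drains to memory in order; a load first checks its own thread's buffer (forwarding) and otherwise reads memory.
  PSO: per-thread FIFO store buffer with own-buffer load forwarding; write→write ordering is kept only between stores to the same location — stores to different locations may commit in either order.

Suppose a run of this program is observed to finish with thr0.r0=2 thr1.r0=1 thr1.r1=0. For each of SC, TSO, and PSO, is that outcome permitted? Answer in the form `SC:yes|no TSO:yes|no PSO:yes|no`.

SC:no TSO:no PSO:yes

outcome vector order: (thr0.r0,thr1.r0,thr1.r1)
[SC] allowed = {<0 1 2>, <0 2 0>, <0 2 2>, <2 1 2>, <2 2 0>, <2 2 2>}
[TSO] allowed = {<0 1 2>, <0 2 0>, <0 2 2>, <2 1 2>, <2 2 0>, <2 2 2>}
[PSO] allowed = {<0 1 0>, <0 1 2>, <0 2 0>, <0 2 2>, <2 1 0>, <2 1 2>, <2 2 0>, <2 2 2>}
target <2 1 0> ∈ {PSO}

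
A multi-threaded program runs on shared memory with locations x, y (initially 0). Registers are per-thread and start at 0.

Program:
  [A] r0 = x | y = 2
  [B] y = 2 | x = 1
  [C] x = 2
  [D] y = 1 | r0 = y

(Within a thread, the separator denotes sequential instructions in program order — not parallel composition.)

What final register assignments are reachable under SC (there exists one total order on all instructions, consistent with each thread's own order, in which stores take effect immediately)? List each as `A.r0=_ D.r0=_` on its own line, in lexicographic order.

A.r0=0 D.r0=1
A.r0=0 D.r0=2
A.r0=1 D.r0=1
A.r0=1 D.r0=2
A.r0=2 D.r0=1
A.r0=2 D.r0=2

outcome vector order: (A.r0,D.r0)
|SC outcomes| = 6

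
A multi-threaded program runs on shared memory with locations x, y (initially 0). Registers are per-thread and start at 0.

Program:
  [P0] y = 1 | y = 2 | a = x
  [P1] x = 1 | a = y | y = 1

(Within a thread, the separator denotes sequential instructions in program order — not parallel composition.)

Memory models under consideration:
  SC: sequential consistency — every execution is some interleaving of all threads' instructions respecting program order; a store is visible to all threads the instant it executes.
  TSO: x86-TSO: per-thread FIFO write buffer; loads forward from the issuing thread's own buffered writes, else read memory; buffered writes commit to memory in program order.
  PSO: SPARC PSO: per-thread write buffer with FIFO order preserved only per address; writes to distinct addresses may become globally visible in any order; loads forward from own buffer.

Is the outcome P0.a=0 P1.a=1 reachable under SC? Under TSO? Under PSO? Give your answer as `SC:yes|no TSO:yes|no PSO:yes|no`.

SC:no TSO:yes PSO:yes

outcome vector order: (P0.a,P1.a)
SC (4): 02 10 11 12
TSO (6): 00 01 02 10 11 12
PSO (6): 00 01 02 10 11 12
target 01 ∈ {TSO,PSO}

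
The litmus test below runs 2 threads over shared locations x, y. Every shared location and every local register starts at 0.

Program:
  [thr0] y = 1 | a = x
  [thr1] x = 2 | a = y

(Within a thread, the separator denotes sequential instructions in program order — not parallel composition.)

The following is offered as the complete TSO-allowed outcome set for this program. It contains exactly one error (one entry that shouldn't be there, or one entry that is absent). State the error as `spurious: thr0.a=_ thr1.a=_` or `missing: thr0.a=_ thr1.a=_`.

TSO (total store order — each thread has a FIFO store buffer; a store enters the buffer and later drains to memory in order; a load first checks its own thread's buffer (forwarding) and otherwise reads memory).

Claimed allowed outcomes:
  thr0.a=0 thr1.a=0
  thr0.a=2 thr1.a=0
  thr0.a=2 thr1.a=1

missing: thr0.a=0 thr1.a=1

outcome vector order: (thr0.a,thr1.a)
TSO (4): 0/0; 0/1; 2/0; 2/1
TSO∖claimed = {0/1}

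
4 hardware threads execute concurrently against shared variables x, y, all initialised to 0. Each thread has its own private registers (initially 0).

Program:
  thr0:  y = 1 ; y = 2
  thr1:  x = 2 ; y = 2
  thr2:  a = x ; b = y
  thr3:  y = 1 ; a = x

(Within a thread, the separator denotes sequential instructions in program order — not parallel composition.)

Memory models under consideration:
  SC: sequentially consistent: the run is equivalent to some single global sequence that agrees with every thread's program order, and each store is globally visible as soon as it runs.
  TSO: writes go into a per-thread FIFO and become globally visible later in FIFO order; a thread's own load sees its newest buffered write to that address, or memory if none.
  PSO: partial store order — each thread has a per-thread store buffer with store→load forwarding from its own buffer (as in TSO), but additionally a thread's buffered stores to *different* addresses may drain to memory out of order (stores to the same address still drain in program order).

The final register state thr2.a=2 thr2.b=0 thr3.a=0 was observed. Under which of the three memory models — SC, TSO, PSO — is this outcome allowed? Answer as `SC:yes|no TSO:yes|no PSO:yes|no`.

outcome vector order: (thr2.a,thr2.b,thr3.a)
[SC] allowed = {(0,0,0); (0,0,2); (0,1,0); (0,1,2); (0,2,0); (0,2,2); (2,0,2); (2,1,0); (2,1,2); (2,2,0); (2,2,2)}
[TSO] allowed = {(0,0,0); (0,0,2); (0,1,0); (0,1,2); (0,2,0); (0,2,2); (2,0,0); (2,0,2); (2,1,0); (2,1,2); (2,2,0); (2,2,2)}
[PSO] allowed = {(0,0,0); (0,0,2); (0,1,0); (0,1,2); (0,2,0); (0,2,2); (2,0,0); (2,0,2); (2,1,0); (2,1,2); (2,2,0); (2,2,2)}
target (2,0,0) ∈ {TSO,PSO}

SC:no TSO:yes PSO:yes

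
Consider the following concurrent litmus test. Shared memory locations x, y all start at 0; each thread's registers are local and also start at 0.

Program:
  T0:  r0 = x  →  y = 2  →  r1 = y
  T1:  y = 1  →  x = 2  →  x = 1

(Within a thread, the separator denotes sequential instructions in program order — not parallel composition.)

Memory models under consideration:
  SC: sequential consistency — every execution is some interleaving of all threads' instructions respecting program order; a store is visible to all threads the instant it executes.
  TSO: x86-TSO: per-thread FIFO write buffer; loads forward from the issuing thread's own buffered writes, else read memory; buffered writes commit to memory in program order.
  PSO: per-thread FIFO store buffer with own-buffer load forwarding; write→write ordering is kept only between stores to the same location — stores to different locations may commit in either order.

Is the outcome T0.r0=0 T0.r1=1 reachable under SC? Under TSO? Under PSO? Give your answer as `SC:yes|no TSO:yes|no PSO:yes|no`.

SC:yes TSO:yes PSO:yes

outcome vector order: (T0.r0,T0.r1)
SC: 4 outcomes — {0/1, 0/2, 1/2, 2/2}
TSO: 4 outcomes — {0/1, 0/2, 1/2, 2/2}
PSO: 6 outcomes — {0/1, 0/2, 1/1, 1/2, 2/1, 2/2}
target 0/1 ∈ {SC,TSO,PSO}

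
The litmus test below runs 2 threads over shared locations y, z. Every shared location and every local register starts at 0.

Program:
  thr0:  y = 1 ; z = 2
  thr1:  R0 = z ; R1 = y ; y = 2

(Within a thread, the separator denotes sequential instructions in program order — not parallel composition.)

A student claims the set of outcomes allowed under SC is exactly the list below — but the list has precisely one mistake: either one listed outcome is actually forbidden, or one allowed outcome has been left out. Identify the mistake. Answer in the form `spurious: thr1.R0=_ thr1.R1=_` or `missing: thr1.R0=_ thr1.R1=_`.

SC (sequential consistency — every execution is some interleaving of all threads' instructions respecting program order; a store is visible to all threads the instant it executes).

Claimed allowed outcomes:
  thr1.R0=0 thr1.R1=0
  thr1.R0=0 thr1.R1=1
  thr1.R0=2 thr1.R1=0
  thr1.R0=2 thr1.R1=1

spurious: thr1.R0=2 thr1.R1=0

outcome vector order: (thr1.R0,thr1.R1)
SC: 3 outcomes — {<0 0> <0 1> <2 1>}
claimed∖SC = {<2 0>}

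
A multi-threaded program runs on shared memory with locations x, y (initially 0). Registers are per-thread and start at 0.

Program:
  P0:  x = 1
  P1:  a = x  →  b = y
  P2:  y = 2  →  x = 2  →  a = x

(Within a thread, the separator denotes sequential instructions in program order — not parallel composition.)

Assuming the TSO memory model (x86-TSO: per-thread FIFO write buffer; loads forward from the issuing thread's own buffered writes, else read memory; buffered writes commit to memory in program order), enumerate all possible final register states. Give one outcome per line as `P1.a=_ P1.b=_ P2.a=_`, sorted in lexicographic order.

P1.a=0 P1.b=0 P2.a=1
P1.a=0 P1.b=0 P2.a=2
P1.a=0 P1.b=2 P2.a=1
P1.a=0 P1.b=2 P2.a=2
P1.a=1 P1.b=0 P2.a=2
P1.a=1 P1.b=2 P2.a=1
P1.a=1 P1.b=2 P2.a=2
P1.a=2 P1.b=2 P2.a=1
P1.a=2 P1.b=2 P2.a=2

outcome vector order: (P1.a,P1.b,P2.a)
|TSO outcomes| = 9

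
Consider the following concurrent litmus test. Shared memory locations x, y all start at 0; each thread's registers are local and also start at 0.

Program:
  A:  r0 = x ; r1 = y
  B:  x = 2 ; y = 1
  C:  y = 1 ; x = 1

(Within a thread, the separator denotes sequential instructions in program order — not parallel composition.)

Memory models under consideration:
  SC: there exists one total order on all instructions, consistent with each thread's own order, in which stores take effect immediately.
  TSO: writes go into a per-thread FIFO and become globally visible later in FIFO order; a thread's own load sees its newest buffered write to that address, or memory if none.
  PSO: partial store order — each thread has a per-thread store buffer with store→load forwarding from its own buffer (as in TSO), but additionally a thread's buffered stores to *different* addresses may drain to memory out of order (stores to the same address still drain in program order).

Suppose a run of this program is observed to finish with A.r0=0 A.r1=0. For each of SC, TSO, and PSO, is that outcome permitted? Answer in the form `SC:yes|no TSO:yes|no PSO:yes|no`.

SC:yes TSO:yes PSO:yes

outcome vector order: (A.r0,A.r1)
[SC] allowed = {(0,0); (0,1); (1,1); (2,0); (2,1)}
[TSO] allowed = {(0,0); (0,1); (1,1); (2,0); (2,1)}
[PSO] allowed = {(0,0); (0,1); (1,0); (1,1); (2,0); (2,1)}
target (0,0) ∈ {SC,TSO,PSO}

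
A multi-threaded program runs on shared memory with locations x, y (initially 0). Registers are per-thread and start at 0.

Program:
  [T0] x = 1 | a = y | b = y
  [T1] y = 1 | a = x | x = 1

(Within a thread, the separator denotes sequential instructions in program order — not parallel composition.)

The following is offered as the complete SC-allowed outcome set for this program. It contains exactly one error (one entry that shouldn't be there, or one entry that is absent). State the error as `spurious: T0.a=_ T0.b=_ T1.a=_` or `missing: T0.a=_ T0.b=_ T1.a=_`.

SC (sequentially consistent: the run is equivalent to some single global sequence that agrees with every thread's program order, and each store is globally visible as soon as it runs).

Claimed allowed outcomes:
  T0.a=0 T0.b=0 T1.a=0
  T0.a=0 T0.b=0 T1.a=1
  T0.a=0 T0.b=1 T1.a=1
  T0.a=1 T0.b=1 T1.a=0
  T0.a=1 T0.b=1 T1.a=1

spurious: T0.a=0 T0.b=0 T1.a=0

outcome vector order: (T0.a,T0.b,T1.a)
[SC] allowed = {001 011 110 111}
claimed∖SC = {000}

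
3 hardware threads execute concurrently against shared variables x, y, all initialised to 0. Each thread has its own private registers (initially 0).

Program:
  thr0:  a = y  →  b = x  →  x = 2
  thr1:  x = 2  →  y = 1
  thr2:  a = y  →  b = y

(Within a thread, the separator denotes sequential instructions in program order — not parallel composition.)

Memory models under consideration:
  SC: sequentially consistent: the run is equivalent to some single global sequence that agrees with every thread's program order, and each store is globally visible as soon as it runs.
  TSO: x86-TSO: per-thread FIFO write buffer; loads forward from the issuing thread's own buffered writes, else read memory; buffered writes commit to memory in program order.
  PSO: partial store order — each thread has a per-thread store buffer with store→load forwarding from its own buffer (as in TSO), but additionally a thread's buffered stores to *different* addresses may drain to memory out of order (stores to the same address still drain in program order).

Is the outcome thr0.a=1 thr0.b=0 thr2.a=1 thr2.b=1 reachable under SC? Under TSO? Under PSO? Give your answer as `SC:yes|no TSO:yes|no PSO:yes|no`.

SC:no TSO:no PSO:yes

outcome vector order: (thr0.a,thr0.b,thr2.a,thr2.b)
SC: 9 outcomes — {<0 0 0 0>, <0 0 0 1>, <0 0 1 1>, <0 2 0 0>, <0 2 0 1>, <0 2 1 1>, <1 2 0 0>, <1 2 0 1>, <1 2 1 1>}
TSO: 9 outcomes — {<0 0 0 0>, <0 0 0 1>, <0 0 1 1>, <0 2 0 0>, <0 2 0 1>, <0 2 1 1>, <1 2 0 0>, <1 2 0 1>, <1 2 1 1>}
PSO: 12 outcomes — {<0 0 0 0>, <0 0 0 1>, <0 0 1 1>, <0 2 0 0>, <0 2 0 1>, <0 2 1 1>, <1 0 0 0>, <1 0 0 1>, <1 0 1 1>, <1 2 0 0>, <1 2 0 1>, <1 2 1 1>}
target <1 0 1 1> ∈ {PSO}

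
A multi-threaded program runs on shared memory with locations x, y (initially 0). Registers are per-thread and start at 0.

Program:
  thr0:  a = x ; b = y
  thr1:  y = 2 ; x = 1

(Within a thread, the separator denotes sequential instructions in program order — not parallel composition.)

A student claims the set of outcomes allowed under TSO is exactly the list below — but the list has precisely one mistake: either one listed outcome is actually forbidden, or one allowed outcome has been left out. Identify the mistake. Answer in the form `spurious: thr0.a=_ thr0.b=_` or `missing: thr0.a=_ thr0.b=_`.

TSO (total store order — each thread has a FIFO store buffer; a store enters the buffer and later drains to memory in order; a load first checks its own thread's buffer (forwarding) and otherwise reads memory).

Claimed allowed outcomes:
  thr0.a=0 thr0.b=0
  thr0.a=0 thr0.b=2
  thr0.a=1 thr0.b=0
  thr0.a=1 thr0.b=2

outcome vector order: (thr0.a,thr0.b)
[TSO] allowed = {<0 0>; <0 2>; <1 2>}
claimed∖TSO = {<1 0>}

spurious: thr0.a=1 thr0.b=0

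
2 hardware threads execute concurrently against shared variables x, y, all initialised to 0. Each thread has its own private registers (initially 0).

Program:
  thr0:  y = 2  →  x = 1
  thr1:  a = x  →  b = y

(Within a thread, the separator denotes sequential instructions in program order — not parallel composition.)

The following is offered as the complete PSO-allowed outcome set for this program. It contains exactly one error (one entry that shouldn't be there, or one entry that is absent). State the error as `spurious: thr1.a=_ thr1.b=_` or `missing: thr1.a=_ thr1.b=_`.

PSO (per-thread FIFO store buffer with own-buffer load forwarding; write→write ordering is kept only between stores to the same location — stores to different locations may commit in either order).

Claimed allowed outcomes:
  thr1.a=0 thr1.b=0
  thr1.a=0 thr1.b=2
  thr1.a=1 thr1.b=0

missing: thr1.a=1 thr1.b=2

outcome vector order: (thr1.a,thr1.b)
PSO: 4 outcomes — {0/0 0/2 1/0 1/2}
PSO∖claimed = {1/2}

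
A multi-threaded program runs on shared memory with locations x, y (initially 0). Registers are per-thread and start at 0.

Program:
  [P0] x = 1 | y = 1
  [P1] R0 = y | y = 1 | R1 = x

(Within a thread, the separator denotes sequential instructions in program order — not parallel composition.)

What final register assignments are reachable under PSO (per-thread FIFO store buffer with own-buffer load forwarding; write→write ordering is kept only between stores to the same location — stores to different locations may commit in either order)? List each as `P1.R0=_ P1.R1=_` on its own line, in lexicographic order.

P1.R0=0 P1.R1=0
P1.R0=0 P1.R1=1
P1.R0=1 P1.R1=0
P1.R0=1 P1.R1=1

outcome vector order: (P1.R0,P1.R1)
|PSO outcomes| = 4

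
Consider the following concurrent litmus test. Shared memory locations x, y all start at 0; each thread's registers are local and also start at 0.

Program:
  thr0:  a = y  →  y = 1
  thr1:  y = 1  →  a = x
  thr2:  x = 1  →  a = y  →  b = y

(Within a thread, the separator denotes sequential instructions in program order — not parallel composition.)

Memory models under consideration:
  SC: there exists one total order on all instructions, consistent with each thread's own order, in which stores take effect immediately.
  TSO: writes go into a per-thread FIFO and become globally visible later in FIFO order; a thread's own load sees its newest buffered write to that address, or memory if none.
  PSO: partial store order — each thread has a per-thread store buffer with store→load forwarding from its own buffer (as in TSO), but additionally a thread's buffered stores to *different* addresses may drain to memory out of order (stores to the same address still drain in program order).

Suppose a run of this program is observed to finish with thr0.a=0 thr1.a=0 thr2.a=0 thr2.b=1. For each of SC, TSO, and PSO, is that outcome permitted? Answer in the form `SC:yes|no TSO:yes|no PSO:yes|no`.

outcome vector order: (thr0.a,thr1.a,thr2.a,thr2.b)
under SC → 0/0/1/1, 0/1/0/0, 0/1/0/1, 0/1/1/1, 1/0/1/1, 1/1/0/0, 1/1/0/1, 1/1/1/1
under TSO → 0/0/0/0, 0/0/0/1, 0/0/1/1, 0/1/0/0, 0/1/0/1, 0/1/1/1, 1/0/0/0, 1/0/0/1, 1/0/1/1, 1/1/0/0, 1/1/0/1, 1/1/1/1
under PSO → 0/0/0/0, 0/0/0/1, 0/0/1/1, 0/1/0/0, 0/1/0/1, 0/1/1/1, 1/0/0/0, 1/0/0/1, 1/0/1/1, 1/1/0/0, 1/1/0/1, 1/1/1/1
target 0/0/0/1 ∈ {TSO,PSO}

SC:no TSO:yes PSO:yes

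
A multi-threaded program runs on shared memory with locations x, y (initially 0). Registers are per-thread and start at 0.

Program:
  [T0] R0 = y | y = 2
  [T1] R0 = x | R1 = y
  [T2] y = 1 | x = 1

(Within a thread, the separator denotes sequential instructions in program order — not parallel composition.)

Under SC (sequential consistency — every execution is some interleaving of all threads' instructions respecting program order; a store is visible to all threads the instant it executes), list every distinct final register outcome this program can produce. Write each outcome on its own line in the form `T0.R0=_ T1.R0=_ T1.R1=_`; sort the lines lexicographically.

outcome vector order: (T0.R0,T1.R0,T1.R1)
|SC outcomes| = 10

T0.R0=0 T1.R0=0 T1.R1=0
T0.R0=0 T1.R0=0 T1.R1=1
T0.R0=0 T1.R0=0 T1.R1=2
T0.R0=0 T1.R0=1 T1.R1=1
T0.R0=0 T1.R0=1 T1.R1=2
T0.R0=1 T1.R0=0 T1.R1=0
T0.R0=1 T1.R0=0 T1.R1=1
T0.R0=1 T1.R0=0 T1.R1=2
T0.R0=1 T1.R0=1 T1.R1=1
T0.R0=1 T1.R0=1 T1.R1=2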